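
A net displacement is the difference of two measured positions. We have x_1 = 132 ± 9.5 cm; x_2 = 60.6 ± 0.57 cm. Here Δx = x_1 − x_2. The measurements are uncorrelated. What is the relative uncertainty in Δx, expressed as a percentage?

13.3%

For a sum/difference, combine absolute errors in quadrature:
  (δx_1)² = 90.2;  (δx_2)² = 0.325
δΔx = √(90.6) = 9.52 cm
Δx = 71.4 cm, so δΔx/Δx = 9.52/71.4 = 0.133.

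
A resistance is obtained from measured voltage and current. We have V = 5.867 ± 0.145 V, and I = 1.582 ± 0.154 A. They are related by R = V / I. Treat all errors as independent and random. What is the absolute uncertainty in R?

0.372 Ω

R is a product of powers, so relative uncertainties combine in quadrature:
  (1·δV/V)² = (1×0.0247)² = 0.000611;  (-1·δI/I)² = (-1×0.0973)² = 0.00948
δR/R = √(0.0101) = 0.100
R = 3.709 Ω, so δR = 0.100 × 3.709 = 0.372 Ω.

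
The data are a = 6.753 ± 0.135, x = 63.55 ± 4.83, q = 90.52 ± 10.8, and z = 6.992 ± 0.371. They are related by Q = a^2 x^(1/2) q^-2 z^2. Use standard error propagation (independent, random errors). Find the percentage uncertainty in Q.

26.7%

For a monomial Q ∝ a^2, x^(1/2), q^-2, z^2, fractional errors add in quadrature:
  (2·δa/a)² = (2×0.0200)² = 0.00160;  (½·δx/x)² = (0.5×0.0760)² = 0.00144;  (-2·δq/q)² = (-2×0.119)² = 0.0569;  (2·δz/z)² = (2×0.0531)² = 0.0113
δQ/Q = √(0.0712) = 0.267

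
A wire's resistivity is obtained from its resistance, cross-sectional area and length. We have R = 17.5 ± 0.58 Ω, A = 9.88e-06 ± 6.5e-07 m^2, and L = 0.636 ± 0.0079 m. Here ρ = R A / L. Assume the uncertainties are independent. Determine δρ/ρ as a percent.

7.47%

Relative error in a monomial: (δρ/ρ)² = Σ (nᵢ · δxᵢ/xᵢ)².
  (1·δR/R)² = (1×0.0331)² = 0.00110;  (1·δA/A)² = (1×0.0658)² = 0.00433;  (-1·δL/L)² = (-1×0.0124)² = 0.000154
δρ/ρ = √(0.00558) = 0.0747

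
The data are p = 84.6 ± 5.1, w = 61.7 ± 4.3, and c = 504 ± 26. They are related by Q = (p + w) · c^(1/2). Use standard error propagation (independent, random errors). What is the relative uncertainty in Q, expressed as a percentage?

Let u = p + w = 146. δu = √(δp² + δw²) = √(26.0 + 18.5) = 6.67, so δu/u = 0.0456.
Q is then a monomial in u, c:
δQ/Q = √((δu/u)² + (½·δc/c)²) = √(0.00208 + 0.000665) = 0.0524

5.24%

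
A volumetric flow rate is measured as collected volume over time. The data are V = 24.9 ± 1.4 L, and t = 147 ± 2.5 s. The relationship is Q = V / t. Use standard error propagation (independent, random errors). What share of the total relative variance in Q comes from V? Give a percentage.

91.6%

(δQ/Q)² = (1·δV/V)² + (-1·δt/t)²
  V term: (1×0.0562)² = 0.00316
  t term: (-1×0.0170)² = 0.000289
Total = 0.00345. Share from V = 0.00316/0.00345 = 0.916.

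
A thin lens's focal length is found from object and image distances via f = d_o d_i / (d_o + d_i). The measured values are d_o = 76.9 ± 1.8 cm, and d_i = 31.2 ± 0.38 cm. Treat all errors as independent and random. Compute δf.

0.244 cm

∂f/∂d_o = (d_i/(d_o+d_i))² = 0.0833;  ∂f/∂d_i = (d_o/(d_o+d_i))² = 0.506
δf = √((∂f/∂d_o · δd_o)² + (∂f/∂d_i · δd_i)²) = √(0.0225 + 0.0370) = 0.244 cm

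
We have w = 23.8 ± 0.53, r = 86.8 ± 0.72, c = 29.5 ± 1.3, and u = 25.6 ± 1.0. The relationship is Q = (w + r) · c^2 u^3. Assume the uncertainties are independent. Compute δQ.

2.37e+08

Let h = w + r = 111. δh = √(δw² + δr²) = √(0.281 + 0.518) = 0.894, so δh/h = 0.00808.
Q is then a monomial in h, c, u:
δQ/Q = √((δh/h)² + (2·δc/c)² + (3·δu/u)²) = √(6.53e-05 + 0.00777 + 0.0137) = 0.147
Q = 1.61e+09, so δQ = 0.147 × 1.61e+09 = 2.37e+08.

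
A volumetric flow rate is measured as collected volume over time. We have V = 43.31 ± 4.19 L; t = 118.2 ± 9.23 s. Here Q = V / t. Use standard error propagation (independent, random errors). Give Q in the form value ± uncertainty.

Since Q is a product/quotient, work with relative uncertainties:
  (1·δV/V)² = (1×0.0967)² = 0.00936;  (-1·δt/t)² = (-1×0.0781)² = 0.00610
δQ/Q = √(0.0155) = 0.124
Q = 0.3664 L/s, so δQ = 0.124 × 0.3664 = 0.0456 L/s.

0.3664 ± 0.0456 L/s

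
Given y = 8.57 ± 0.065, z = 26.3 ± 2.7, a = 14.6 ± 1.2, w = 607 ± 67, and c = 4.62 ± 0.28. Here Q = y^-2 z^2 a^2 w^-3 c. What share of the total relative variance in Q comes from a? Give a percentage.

(δQ/Q)² = (-2·δy/y)² + (2·δz/z)² + (2·δa/a)² + (-3·δw/w)² + (1·δc/c)²
  y term: (-2×0.00758)² = 0.000230
  z term: (2×0.103)² = 0.0422
  a term: (2×0.0822)² = 0.0270
  w term: (-3×0.110)² = 0.110
  c term: (1×0.0606)² = 0.00367
Total = 0.183. Share from a = 0.0270/0.183 = 0.148.

14.8%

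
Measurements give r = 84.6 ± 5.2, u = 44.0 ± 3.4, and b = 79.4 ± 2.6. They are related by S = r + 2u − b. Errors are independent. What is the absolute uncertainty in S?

Sums and differences: (δS)² = Σ (cᵢ δxᵢ)².
  (δr)² = 27.0;  (2·δu)² = 46.2;  (δb)² = 6.76
δS = √(80.0) = 8.95

8.95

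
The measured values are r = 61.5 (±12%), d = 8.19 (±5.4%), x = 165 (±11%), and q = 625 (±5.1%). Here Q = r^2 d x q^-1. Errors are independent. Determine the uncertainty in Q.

2240

Since Q is a product/quotient, work with relative uncertainties:
  (2·δr/r)² = (2×0.120)² = 0.0576;  (1·δd/d)² = (1×0.0540)² = 0.00292;  (1·δx/x)² = (1×0.110)² = 0.0121;  (-1·δq/q)² = (-1×0.0510)² = 0.00260
δQ/Q = √(0.0752) = 0.274
Q = 8180, so δQ = 0.274 × 8180 = 2240.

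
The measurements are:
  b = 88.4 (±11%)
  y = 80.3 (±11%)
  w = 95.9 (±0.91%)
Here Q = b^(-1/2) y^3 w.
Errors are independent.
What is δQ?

Relative error in a monomial: (δQ/Q)² = Σ (nᵢ · δxᵢ/xᵢ)².
  (−½·δb/b)² = (-0.5×0.110)² = 0.00302;  (3·δy/y)² = (3×0.110)² = 0.109;  (1·δw/w)² = (1×0.00910)² = 8.28e-05
δQ/Q = √(0.112) = 0.335
Q = 5.28e+06, so δQ = 0.335 × 5.28e+06 = 1.77e+06.

1.77e+06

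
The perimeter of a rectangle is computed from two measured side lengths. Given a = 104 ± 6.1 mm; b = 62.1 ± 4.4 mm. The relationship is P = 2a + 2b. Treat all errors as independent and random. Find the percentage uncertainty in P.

Each term contributes (cᵢ δxᵢ)² to (δP)²:
  (2·δa)² = 149;  (2·δb)² = 77.4
δP = √(226) = 15.0 mm
P = 332 mm, so δP/P = 15.0/332 = 0.0453.

4.53%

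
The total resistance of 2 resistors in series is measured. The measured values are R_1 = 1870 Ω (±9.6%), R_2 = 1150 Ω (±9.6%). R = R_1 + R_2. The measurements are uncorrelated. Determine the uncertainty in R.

Sums and differences: (δR)² = Σ (cᵢ δxᵢ)².
  (δR_1)² = 32200;  (δR_2)² = 12200
δR = √(44400) = 211 Ω

211 Ω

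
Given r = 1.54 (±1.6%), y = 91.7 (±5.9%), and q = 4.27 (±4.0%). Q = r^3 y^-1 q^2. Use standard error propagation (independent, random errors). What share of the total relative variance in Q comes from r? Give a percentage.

18.9%

(δQ/Q)² = (3·δr/r)² + (-1·δy/y)² + (2·δq/q)²
  r term: (3×0.0160)² = 0.00230
  y term: (-1×0.0590)² = 0.00348
  q term: (2×0.0400)² = 0.00640
Total = 0.0122. Share from r = 0.00230/0.0122 = 0.189.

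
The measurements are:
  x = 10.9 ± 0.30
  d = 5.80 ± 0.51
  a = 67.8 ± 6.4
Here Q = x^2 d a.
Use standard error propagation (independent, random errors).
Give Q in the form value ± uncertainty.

46700 ± 6550

For a monomial Q ∝ x^2, d, a, fractional errors add in quadrature:
  (2·δx/x)² = (2×0.0275)² = 0.00303;  (1·δd/d)² = (1×0.0879)² = 0.00773;  (1·δa/a)² = (1×0.0944)² = 0.00891
δQ/Q = √(0.0197) = 0.140
Q = 46700, so δQ = 0.140 × 46700 = 6550.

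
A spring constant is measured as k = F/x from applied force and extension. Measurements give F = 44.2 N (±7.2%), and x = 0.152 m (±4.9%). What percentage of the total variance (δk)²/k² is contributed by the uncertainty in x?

31.7%

(δk/k)² = (1·δF/F)² + (-1·δx/x)²
  F term: (1×0.0720)² = 0.00518
  x term: (-1×0.0490)² = 0.00240
Total = 0.00759. Share from x = 0.00240/0.00759 = 0.317.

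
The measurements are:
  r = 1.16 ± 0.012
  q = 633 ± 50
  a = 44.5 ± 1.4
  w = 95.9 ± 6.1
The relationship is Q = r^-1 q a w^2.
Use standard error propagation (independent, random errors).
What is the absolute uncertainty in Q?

3.43e+07

Since Q is a product/quotient, work with relative uncertainties:
  (-1·δr/r)² = (-1×0.0103)² = 0.000107;  (1·δq/q)² = (1×0.0790)² = 0.00624;  (1·δa/a)² = (1×0.0315)² = 0.000990;  (2·δw/w)² = (2×0.0636)² = 0.0162
δQ/Q = √(0.0235) = 0.153
Q = 2.23e+08, so δQ = 0.153 × 2.23e+08 = 3.43e+07.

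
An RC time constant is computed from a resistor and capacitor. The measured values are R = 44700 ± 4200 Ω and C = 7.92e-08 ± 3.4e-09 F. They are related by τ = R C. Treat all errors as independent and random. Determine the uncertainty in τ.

0.000366 s

Relative error in a monomial: (δτ/τ)² = Σ (nᵢ · δxᵢ/xᵢ)².
  (1·δR/R)² = (1×0.0940)² = 0.00883;  (1·δC/C)² = (1×0.0429)² = 0.00184
δτ/τ = √(0.0107) = 0.103
τ = 0.00354 s, so δτ = 0.103 × 0.00354 = 0.000366 s.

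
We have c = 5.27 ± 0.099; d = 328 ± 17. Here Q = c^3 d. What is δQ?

3680

For a monomial Q ∝ c^3, d, fractional errors add in quadrature:
  (3·δc/c)² = (3×0.0188)² = 0.00318;  (1·δd/d)² = (1×0.0518)² = 0.00269
δQ/Q = √(0.00586) = 0.0766
Q = 48000, so δQ = 0.0766 × 48000 = 3680.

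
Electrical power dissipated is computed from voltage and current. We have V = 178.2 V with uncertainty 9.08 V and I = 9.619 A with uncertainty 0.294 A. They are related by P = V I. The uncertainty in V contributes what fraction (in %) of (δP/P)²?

73.5%

(δP/P)² = (1·δV/V)² + (1·δI/I)²
  V term: (1×0.0510)² = 0.00260
  I term: (1×0.0306)² = 0.000934
Total = 0.00353. Share from V = 0.00260/0.00353 = 0.735.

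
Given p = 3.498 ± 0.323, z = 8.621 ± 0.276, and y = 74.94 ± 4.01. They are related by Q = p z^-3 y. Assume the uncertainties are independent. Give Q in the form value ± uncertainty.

0.4091 ± 0.0587

Relative error in a monomial: (δQ/Q)² = Σ (nᵢ · δxᵢ/xᵢ)².
  (1·δp/p)² = (1×0.0923)² = 0.00853;  (-3·δz/z)² = (-3×0.0320)² = 0.00922;  (1·δy/y)² = (1×0.0535)² = 0.00286
δQ/Q = √(0.0206) = 0.144
Q = 0.4091, so δQ = 0.144 × 0.4091 = 0.0587.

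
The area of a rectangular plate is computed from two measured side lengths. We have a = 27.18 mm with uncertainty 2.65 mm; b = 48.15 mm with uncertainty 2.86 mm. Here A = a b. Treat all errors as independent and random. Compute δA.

149 mm^2

For a monomial A ∝ a, b, fractional errors add in quadrature:
  (1·δa/a)² = (1×0.0975)² = 0.00951;  (1·δb/b)² = (1×0.0594)² = 0.00353
δA/A = √(0.0130) = 0.114
A = 1309 mm^2, so δA = 0.114 × 1309 = 149 mm^2.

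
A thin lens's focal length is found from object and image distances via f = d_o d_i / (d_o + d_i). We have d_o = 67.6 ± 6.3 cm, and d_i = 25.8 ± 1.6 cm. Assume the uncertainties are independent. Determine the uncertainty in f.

0.966 cm

∂f/∂d_o = (d_i/(d_o+d_i))² = 0.0763;  ∂f/∂d_i = (d_o/(d_o+d_i))² = 0.524
δf = √((∂f/∂d_o · δd_o)² + (∂f/∂d_i · δd_i)²) = √(0.231 + 0.702) = 0.966 cm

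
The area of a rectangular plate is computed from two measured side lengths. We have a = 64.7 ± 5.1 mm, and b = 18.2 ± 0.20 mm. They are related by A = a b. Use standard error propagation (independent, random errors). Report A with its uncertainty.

1180 ± 93.7 mm^2

Each factor contributes (exponent × relative error)² to (δA/A)²:
  (1·δa/a)² = (1×0.0788)² = 0.00621;  (1·δb/b)² = (1×0.0110)² = 0.000121
δA/A = √(0.00633) = 0.0796
A = 1180 mm^2, so δA = 0.0796 × 1180 = 93.7 mm^2.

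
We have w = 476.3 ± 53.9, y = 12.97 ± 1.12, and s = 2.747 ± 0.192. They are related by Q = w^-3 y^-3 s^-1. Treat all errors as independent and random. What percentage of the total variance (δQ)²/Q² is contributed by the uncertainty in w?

61.6%

(δQ/Q)² = (-3·δw/w)² + (-3·δy/y)² + (-1·δs/s)²
  w term: (-3×0.113)² = 0.115
  y term: (-3×0.0864)² = 0.0671
  s term: (-1×0.0699)² = 0.00489
Total = 0.187. Share from w = 0.115/0.187 = 0.616.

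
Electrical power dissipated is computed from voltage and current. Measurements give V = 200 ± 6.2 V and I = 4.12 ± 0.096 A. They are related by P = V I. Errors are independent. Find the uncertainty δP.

32.0 W

Each factor contributes (exponent × relative error)² to (δP/P)²:
  (1·δV/V)² = (1×0.0310)² = 0.000961;  (1·δI/I)² = (1×0.0233)² = 0.000543
δP/P = √(0.00150) = 0.0388
P = 824 W, so δP = 0.0388 × 824 = 32.0 W.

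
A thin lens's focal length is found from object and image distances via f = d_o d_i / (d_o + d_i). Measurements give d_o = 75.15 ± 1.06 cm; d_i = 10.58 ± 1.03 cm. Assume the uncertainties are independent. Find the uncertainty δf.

0.792 cm

∂f/∂d_o = (d_i/(d_o+d_i))² = 0.0152;  ∂f/∂d_i = (d_o/(d_o+d_i))² = 0.768
δf = √((∂f/∂d_o · δd_o)² + (∂f/∂d_i · δd_i)²) = √(0.000261 + 0.626) = 0.792 cm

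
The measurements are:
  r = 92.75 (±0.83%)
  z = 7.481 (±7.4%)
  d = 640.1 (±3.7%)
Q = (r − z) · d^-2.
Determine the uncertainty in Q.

1.56e-05

Let u = r − z = 85.27. δu = √(δr² + δz²) = √(0.593 + 0.306) = 0.948, so δu/u = 0.0111.
Q is then a monomial in u, d:
δQ/Q = √((δu/u)² + (-2·δd/d)²) = √(0.000124 + 0.00548) = 0.0748
Q = 0.0002081, so δQ = 0.0748 × 0.0002081 = 1.56e-05.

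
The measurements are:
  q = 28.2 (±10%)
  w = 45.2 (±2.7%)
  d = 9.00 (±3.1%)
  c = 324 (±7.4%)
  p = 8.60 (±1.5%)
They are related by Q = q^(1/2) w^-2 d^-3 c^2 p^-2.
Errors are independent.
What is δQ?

Since Q is a product/quotient, work with relative uncertainties:
  (½·δq/q)² = (0.5×0.100)² = 0.00250;  (-2·δw/w)² = (-2×0.0270)² = 0.00292;  (-3·δd/d)² = (-3×0.0310)² = 0.00865;  (2·δc/c)² = (2×0.0740)² = 0.0219;  (-2·δp/p)² = (-2×0.0150)² = 0.000900
δQ/Q = √(0.0369) = 0.192
Q = 0.00506, so δQ = 0.192 × 0.00506 = 0.000972.

0.000972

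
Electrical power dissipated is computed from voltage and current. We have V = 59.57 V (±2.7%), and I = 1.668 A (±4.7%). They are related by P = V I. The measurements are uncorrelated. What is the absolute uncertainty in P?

5.39 W

Since P is a product/quotient, work with relative uncertainties:
  (1·δV/V)² = (1×0.0270)² = 0.000729;  (1·δI/I)² = (1×0.0470)² = 0.00221
δP/P = √(0.00294) = 0.0542
P = 99.36 W, so δP = 0.0542 × 99.36 = 5.39 W.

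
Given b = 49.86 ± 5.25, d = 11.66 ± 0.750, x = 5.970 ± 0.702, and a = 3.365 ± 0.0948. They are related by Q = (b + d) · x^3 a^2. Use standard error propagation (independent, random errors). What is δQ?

Let u = b + d = 61.52. δu = √(δb² + δd²) = √(27.6 + 0.562) = 5.30, so δu/u = 0.0862.
Q is then a monomial in u, x, a:
δQ/Q = √((δu/u)² + (3·δx/x)² + (2·δa/a)²) = √(0.00743 + 0.124 + 0.00317) = 0.367
Q = 148200, so δQ = 0.367 × 148200 = 54500.

54500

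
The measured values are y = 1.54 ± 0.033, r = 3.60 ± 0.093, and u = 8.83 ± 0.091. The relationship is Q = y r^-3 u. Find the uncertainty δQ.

Products/powers → add relative errors in quadrature, weighted by exponent:
  (1·δy/y)² = (1×0.0214)² = 0.000459;  (-3·δr/r)² = (-3×0.0258)² = 0.00601;  (1·δu/u)² = (1×0.0103)² = 0.000106
δQ/Q = √(0.00657) = 0.0811
Q = 0.291, so δQ = 0.0811 × 0.291 = 0.0236.

0.0236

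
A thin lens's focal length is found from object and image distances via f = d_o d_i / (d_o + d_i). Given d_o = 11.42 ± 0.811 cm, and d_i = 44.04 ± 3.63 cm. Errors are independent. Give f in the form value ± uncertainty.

9.068 ± 0.534 cm

∂f/∂d_o = (d_i/(d_o+d_i))² = 0.631;  ∂f/∂d_i = (d_o/(d_o+d_i))² = 0.0424
δf = √((∂f/∂d_o · δd_o)² + (∂f/∂d_i · δd_i)²) = √(0.262 + 0.0237) = 0.534 cm
f = 9.068 cm.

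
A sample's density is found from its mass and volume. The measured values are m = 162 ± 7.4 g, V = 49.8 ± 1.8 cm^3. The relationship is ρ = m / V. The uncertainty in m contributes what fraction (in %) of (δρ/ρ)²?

61.5%

(δρ/ρ)² = (1·δm/m)² + (-1·δV/V)²
  m term: (1×0.0457)² = 0.00209
  V term: (-1×0.0361)² = 0.00131
Total = 0.00339. Share from m = 0.00209/0.00339 = 0.615.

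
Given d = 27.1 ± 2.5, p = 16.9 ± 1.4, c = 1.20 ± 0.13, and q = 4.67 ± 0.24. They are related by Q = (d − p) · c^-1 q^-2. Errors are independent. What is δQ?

Let u = d − p = 10.2. δu = √(δd² + δp²) = √(6.25 + 1.96) = 2.87, so δu/u = 0.281.
Q is then a monomial in u, c, q:
δQ/Q = √((δu/u)² + (-1·δc/c)² + (-2·δq/q)²) = √(0.0789 + 0.0117 + 0.0106) = 0.318
Q = 0.390, so δQ = 0.318 × 0.390 = 0.124.

0.124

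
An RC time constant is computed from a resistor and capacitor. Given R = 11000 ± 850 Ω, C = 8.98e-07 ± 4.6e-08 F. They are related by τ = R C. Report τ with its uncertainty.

Since τ is a product/quotient, work with relative uncertainties:
  (1·δR/R)² = (1×0.0773)² = 0.00597;  (1·δC/C)² = (1×0.0512)² = 0.00262
δτ/τ = √(0.00860) = 0.0927
τ = 0.00988 s, so δτ = 0.0927 × 0.00988 = 0.000916 s.

0.00988 ± 0.000916 s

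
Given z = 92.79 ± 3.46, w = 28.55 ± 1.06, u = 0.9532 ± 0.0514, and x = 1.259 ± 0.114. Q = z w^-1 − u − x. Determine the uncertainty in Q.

Let p = z·w^-1 = 3.250. δp/p = √((1·δz/z)² + (-1·δw/w)²) = √(0.00139 + 0.00138) = 0.0526, so δp = 0.171.
Q = p − u − x: δQ = √(δp² + δu² + δx²) = √(0.0292 + 0.00264 + 0.0130) = 0.212

0.212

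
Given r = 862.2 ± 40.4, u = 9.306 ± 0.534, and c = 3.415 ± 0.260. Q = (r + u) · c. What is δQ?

Let w = r + u = 871.5. δw = √(δr² + δu²) = √(1630 + 0.285) = 40.4, so δw/w = 0.0464.
Q is then a monomial in w, c:
δQ/Q = √((δw/w)² + (1·δc/c)²) = √(0.00215 + 0.00580) = 0.0891
Q = 2976, so δQ = 0.0891 × 2976 = 265.

265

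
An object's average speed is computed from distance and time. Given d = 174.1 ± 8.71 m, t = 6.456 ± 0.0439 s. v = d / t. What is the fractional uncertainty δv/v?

Each factor contributes (exponent × relative error)² to (δv/v)²:
  (1·δd/d)² = (1×0.0500)² = 0.00250;  (-1·δt/t)² = (-1×0.00680)² = 4.62e-05
δv/v = √(0.00255) = 0.0505

0.0505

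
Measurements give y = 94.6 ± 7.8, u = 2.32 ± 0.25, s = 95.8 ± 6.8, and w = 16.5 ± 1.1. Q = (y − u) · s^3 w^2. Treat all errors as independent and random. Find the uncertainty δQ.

5.86e+09

Let h = y − u = 92.3. δh = √(δy² + δu²) = √(60.8 + 0.0625) = 7.80, so δh/h = 0.0846.
Q is then a monomial in h, s, w:
δQ/Q = √((δh/h)² + (3·δs/s)² + (2·δw/w)²) = √(0.00715 + 0.0453 + 0.0178) = 0.265
Q = 2.21e+10, so δQ = 0.265 × 2.21e+10 = 5.86e+09.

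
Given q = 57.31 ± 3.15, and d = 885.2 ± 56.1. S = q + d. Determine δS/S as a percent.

Each term contributes (cᵢ δxᵢ)² to (δS)²:
  (δq)² = 9.92;  (δd)² = 3150
δS = √(3160) = 56.2
S = 942.5, so δS/S = 56.2/942.5 = 0.0596.

5.96%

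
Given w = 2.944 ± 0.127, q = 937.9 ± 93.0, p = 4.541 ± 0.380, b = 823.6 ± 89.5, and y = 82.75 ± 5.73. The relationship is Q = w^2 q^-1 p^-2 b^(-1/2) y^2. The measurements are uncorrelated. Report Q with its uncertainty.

0.1069 ± 0.0278

Relative error in a monomial: (δQ/Q)² = Σ (nᵢ · δxᵢ/xᵢ)².
  (2·δw/w)² = (2×0.0431)² = 0.00744;  (-1·δq/q)² = (-1×0.0992)² = 0.00983;  (-2·δp/p)² = (-2×0.0837)² = 0.0280;  (−½·δb/b)² = (-0.5×0.109)² = 0.00295;  (2·δy/y)² = (2×0.0692)² = 0.0192
δQ/Q = √(0.0674) = 0.260
Q = 0.1069, so δQ = 0.260 × 0.1069 = 0.0278.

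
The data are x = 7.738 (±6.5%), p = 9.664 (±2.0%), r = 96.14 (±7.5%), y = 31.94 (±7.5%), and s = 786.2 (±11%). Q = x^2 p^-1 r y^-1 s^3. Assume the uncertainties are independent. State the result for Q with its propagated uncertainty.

(9.063 ± 3.36) × 10^9

Each factor contributes (exponent × relative error)² to (δQ/Q)²:
  (2·δx/x)² = (2×0.0650)² = 0.0169;  (-1·δp/p)² = (-1×0.0200)² = 0.000400;  (1·δr/r)² = (1×0.0750)² = 0.00562;  (-1·δy/y)² = (-1×0.0750)² = 0.00562;  (3·δs/s)² = (3×0.110)² = 0.109
δQ/Q = √(0.137) = 0.371
Q = 9.063e+09, so δQ = 0.371 × 9.063e+09 = 3.36e+09.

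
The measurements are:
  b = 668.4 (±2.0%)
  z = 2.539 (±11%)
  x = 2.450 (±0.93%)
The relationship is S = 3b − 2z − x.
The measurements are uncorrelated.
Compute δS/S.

Absolute uncertainties add in quadrature for a linear combination:
  (3·δb)² = 1610;  (2·δz)² = 0.312;  (δx)² = 0.000519
δS = √(1610) = 40.1
S = 1998, so δS/S = 40.1/1998 = 0.0201.

0.0201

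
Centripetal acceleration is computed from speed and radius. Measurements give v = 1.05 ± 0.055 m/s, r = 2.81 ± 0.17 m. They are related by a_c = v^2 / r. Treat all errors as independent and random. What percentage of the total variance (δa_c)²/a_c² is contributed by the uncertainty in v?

75.0%

(δa_c/a_c)² = (2·δv/v)² + (-1·δr/r)²
  v term: (2×0.0524)² = 0.0110
  r term: (-1×0.0605)² = 0.00366
Total = 0.0146. Share from v = 0.0110/0.0146 = 0.750.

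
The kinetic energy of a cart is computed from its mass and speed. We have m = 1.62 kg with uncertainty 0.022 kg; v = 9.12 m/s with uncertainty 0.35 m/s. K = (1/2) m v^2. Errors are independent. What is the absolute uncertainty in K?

5.25 J

K is a product of powers, so relative uncertainties combine in quadrature:
  (1·δm/m)² = (1×0.0136)² = 0.000184;  (2·δv/v)² = (2×0.0384)² = 0.00589
δK/K = √(0.00608) = 0.0779
K = 67.4 J, so δK = 0.0779 × 67.4 = 5.25 J.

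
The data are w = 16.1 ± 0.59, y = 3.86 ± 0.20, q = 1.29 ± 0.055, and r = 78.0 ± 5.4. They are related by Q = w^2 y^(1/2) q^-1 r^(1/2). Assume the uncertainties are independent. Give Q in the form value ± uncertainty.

Since Q is a product/quotient, work with relative uncertainties:
  (2·δw/w)² = (2×0.0366)² = 0.00537;  (½·δy/y)² = (0.5×0.0518)² = 0.000671;  (-1·δq/q)² = (-1×0.0426)² = 0.00182;  (½·δr/r)² = (0.5×0.0692)² = 0.00120
δQ/Q = √(0.00906) = 0.0952
Q = 3490, so δQ = 0.0952 × 3490 = 332.

3490 ± 332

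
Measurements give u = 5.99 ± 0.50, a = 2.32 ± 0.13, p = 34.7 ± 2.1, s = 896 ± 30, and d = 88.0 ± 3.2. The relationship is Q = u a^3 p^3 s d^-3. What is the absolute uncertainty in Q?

1170

For a monomial Q ∝ u, a^3, p^3, s, d^-3, fractional errors add in quadrature:
  (1·δu/u)² = (1×0.0835)² = 0.00697;  (3·δa/a)² = (3×0.0560)² = 0.0283;  (3·δp/p)² = (3×0.0605)² = 0.0330;  (1·δs/s)² = (1×0.0335)² = 0.00112;  (-3·δd/d)² = (-3×0.0364)² = 0.0119
δQ/Q = √(0.0812) = 0.285
Q = 4110, so δQ = 0.285 × 4110 = 1170.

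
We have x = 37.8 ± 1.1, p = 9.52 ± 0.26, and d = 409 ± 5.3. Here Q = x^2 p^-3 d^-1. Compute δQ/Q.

Each factor contributes (exponent × relative error)² to (δQ/Q)²:
  (2·δx/x)² = (2×0.0291)² = 0.00339;  (-3·δp/p)² = (-3×0.0273)² = 0.00671;  (-1·δd/d)² = (-1×0.0130)² = 0.000168
δQ/Q = √(0.0103) = 0.101

0.101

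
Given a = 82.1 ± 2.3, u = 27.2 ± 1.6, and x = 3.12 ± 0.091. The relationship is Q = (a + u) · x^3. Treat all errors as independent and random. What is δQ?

Let w = a + u = 109. δw = √(δa² + δu²) = √(5.29 + 2.56) = 2.80, so δw/w = 0.0256.
Q is then a monomial in w, x:
δQ/Q = √((δw/w)² + (3·δx/x)²) = √(0.000657 + 0.00766) = 0.0912
Q = 3320, so δQ = 0.0912 × 3320 = 303.

303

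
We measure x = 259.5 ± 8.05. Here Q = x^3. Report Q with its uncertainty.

(1.747 ± 0.163) × 10^7

Q ∝ x^3, so δQ/Q = |3| · δx/x = 3 × 0.0310 = 0.0931.
Q = 1.747e+07, so δQ = 0.0931 × 1.747e+07 = 1.63e+06.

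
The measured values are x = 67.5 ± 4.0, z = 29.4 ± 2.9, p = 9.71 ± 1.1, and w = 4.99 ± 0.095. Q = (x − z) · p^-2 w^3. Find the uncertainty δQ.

13.4

Let u = x − z = 38.1. δu = √(δx² + δz²) = √(16.0 + 8.41) = 4.94, so δu/u = 0.130.
Q is then a monomial in u, p, w:
δQ/Q = √((δu/u)² + (-2·δp/p)² + (3·δw/w)²) = √(0.0168 + 0.0513 + 0.00326) = 0.267
Q = 50.2, so δQ = 0.267 × 50.2 = 13.4.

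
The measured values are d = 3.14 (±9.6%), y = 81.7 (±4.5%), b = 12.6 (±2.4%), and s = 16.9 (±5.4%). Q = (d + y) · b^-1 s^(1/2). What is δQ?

Let u = d + y = 84.8. δu = √(δd² + δy²) = √(0.0909 + 13.5) = 3.69, so δu/u = 0.0435.
Q is then a monomial in u, b, s:
δQ/Q = √((δu/u)² + (-1·δb/b)² + (½·δs/s)²) = √(0.00189 + 0.000576 + 0.000729) = 0.0565
Q = 27.7, so δQ = 0.0565 × 27.7 = 1.56.

1.56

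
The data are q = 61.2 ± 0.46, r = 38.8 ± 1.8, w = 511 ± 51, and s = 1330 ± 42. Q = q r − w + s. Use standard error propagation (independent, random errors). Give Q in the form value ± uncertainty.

3190 ± 130

Let p = q·r = 2370. δp/p = √((1·δq/q)² + (1·δr/r)²) = √(5.65e-05 + 0.00215) = 0.0470, so δp = 112.
Q = p − w + s: δQ = √(δp² + δw² + δs²) = √(12500 + 2600 + 1760) = 130
Q = 3190.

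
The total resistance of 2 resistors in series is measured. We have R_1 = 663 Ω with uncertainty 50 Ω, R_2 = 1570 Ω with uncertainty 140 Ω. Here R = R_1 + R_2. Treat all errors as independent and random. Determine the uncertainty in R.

Each term contributes (cᵢ δxᵢ)² to (δR)²:
  (δR_1)² = 2500;  (δR_2)² = 19600
δR = √(22100) = 149 Ω

149 Ω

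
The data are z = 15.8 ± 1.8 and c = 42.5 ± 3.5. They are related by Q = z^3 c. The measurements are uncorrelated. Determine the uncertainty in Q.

Since Q is a product/quotient, work with relative uncertainties:
  (3·δz/z)² = (3×0.114)² = 0.117;  (1·δc/c)² = (1×0.0824)² = 0.00678
δQ/Q = √(0.124) = 0.352
Q = 1.68e+05, so δQ = 0.352 × 1.68e+05 = 58900.

58900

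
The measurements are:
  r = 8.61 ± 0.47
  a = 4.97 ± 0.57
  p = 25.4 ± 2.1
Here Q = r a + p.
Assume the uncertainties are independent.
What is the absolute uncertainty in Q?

Let w = r·a = 42.8. δw/w = √((1·δr/r)² + (1·δa/a)²) = √(0.00298 + 0.0132) = 0.127, so δw = 5.44.
Q = w + p: δQ = √(δw² + δp²) = √(29.5 + 4.41) = 5.83

5.83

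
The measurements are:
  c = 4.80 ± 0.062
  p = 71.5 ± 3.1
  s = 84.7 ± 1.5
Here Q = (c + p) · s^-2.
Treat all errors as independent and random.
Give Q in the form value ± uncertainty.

0.0106 ± 0.000573

Let u = c + p = 76.3. δu = √(δc² + δp²) = √(0.00384 + 9.61) = 3.10, so δu/u = 0.0406.
Q is then a monomial in u, s:
δQ/Q = √((δu/u)² + (-2·δs/s)²) = √(0.00165 + 0.00125) = 0.0539
Q = 0.0106, so δQ = 0.0539 × 0.0106 = 0.000573.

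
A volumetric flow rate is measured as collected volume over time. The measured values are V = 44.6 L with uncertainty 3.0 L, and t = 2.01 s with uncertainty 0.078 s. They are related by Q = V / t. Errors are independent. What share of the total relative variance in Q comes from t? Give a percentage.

(δQ/Q)² = (1·δV/V)² + (-1·δt/t)²
  V term: (1×0.0673)² = 0.00452
  t term: (-1×0.0388)² = 0.00151
Total = 0.00603. Share from t = 0.00151/0.00603 = 0.250.

25.0%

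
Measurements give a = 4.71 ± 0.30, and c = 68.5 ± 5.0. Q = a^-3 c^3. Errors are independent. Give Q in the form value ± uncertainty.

Each factor contributes (exponent × relative error)² to (δQ/Q)²:
  (-3·δa/a)² = (-3×0.0637)² = 0.0365;  (3·δc/c)² = (3×0.0730)² = 0.0480
δQ/Q = √(0.0845) = 0.291
Q = 3080, so δQ = 0.291 × 3080 = 894.

3080 ± 894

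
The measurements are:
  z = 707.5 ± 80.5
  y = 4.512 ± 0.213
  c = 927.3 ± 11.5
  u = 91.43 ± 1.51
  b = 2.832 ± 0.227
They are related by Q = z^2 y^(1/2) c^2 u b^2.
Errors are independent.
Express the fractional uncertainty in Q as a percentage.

For a monomial Q ∝ z^2, y^(1/2), c^2, u, b^2, fractional errors add in quadrature:
  (2·δz/z)² = (2×0.114)² = 0.0518;  (½·δy/y)² = (0.5×0.0472)² = 0.000557;  (2·δc/c)² = (2×0.0124)² = 0.000615;  (1·δu/u)² = (1×0.0165)² = 0.000273;  (2·δb/b)² = (2×0.0802)² = 0.0257
δQ/Q = √(0.0789) = 0.281

28.1%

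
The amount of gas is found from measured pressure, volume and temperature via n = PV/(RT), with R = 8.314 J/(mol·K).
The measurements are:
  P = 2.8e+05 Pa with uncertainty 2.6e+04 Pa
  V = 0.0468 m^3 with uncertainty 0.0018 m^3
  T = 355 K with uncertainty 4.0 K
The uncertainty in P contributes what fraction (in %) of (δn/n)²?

(δn/n)² = (1·δP/P)² + (1·δV/V)² + (-1·δT/T)²
  P term: (1×0.0929)² = 0.00862
  V term: (1×0.0385)² = 0.00148
  T term: (-1×0.0113)² = 0.000127
Total = 0.0102. Share from P = 0.00862/0.0102 = 0.843.

84.3%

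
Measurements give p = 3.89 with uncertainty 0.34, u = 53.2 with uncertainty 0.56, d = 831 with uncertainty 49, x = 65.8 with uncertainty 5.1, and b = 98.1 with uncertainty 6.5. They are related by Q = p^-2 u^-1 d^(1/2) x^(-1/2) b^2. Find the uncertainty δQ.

9.56

Relative error in a monomial: (δQ/Q)² = Σ (nᵢ · δxᵢ/xᵢ)².
  (-2·δp/p)² = (-2×0.0874)² = 0.0306;  (-1·δu/u)² = (-1×0.0105)² = 0.000111;  (½·δd/d)² = (0.5×0.0590)² = 0.000869;  (−½·δx/x)² = (-0.5×0.0775)² = 0.00150;  (2·δb/b)² = (2×0.0663)² = 0.0176
δQ/Q = √(0.0506) = 0.225
Q = 42.5, so δQ = 0.225 × 42.5 = 9.56.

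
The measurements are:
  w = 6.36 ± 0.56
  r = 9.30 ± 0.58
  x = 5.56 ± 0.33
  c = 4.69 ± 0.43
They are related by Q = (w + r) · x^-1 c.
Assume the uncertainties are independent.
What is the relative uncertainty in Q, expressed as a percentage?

12.1%

Let u = w + r = 15.7. δu = √(δw² + δr²) = √(0.314 + 0.336) = 0.806, so δu/u = 0.0515.
Q is then a monomial in u, x, c:
δQ/Q = √((δu/u)² + (-1·δx/x)² + (1·δc/c)²) = √(0.00265 + 0.00352 + 0.00841) = 0.121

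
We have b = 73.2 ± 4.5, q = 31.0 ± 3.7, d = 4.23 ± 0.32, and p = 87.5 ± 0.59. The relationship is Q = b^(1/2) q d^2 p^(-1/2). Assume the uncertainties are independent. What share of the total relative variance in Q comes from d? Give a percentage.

(δQ/Q)² = (½·δb/b)² + (1·δq/q)² + (2·δd/d)² + (−½·δp/p)²
  b term: (0.5×0.0615)² = 0.000945
  q term: (1×0.119)² = 0.0142
  d term: (2×0.0757)² = 0.0229
  p term: (-0.5×0.00674)² = 1.14e-05
Total = 0.0381. Share from d = 0.0229/0.0381 = 0.601.

60.1%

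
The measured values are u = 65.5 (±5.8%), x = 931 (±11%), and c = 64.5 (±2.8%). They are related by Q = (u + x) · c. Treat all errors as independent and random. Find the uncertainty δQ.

6850

Let w = u + x = 996. δw = √(δu² + δx²) = √(14.4 + 10500) = 102, so δw/w = 0.103.
Q is then a monomial in w, c:
δQ/Q = √((δw/w)² + (1·δc/c)²) = √(0.0106 + 0.000784) = 0.107
Q = 64300, so δQ = 0.107 × 64300 = 6850.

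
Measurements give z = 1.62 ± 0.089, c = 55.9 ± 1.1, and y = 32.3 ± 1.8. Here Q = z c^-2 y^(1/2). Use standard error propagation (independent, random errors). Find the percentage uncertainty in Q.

Relative error in a monomial: (δQ/Q)² = Σ (nᵢ · δxᵢ/xᵢ)².
  (1·δz/z)² = (1×0.0549)² = 0.00302;  (-2·δc/c)² = (-2×0.0197)² = 0.00155;  (½·δy/y)² = (0.5×0.0557)² = 0.000776
δQ/Q = √(0.00534) = 0.0731

7.31%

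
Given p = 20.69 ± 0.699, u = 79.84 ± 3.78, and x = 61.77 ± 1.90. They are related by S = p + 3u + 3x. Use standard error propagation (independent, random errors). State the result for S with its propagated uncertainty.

Absolute uncertainties add in quadrature for a linear combination:
  (δp)² = 0.489;  (3·δu)² = 129;  (3·δx)² = 32.5
δS = √(162) = 12.7
S = 445.5.

445.5 ± 12.7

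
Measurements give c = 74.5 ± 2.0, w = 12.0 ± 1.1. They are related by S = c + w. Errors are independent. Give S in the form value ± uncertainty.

Each term contributes (cᵢ δxᵢ)² to (δS)²:
  (δc)² = 4.00;  (δw)² = 1.21
δS = √(5.21) = 2.28
S = 86.5.

86.5 ± 2.28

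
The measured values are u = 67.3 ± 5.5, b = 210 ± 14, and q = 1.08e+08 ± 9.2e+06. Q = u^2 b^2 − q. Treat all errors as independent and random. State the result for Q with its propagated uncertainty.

(9.17 ± 4.31) × 10^7

Let p = u^2·b^2 = 2e+08. δp/p = √((2·δu/u)² + (2·δb/b)²) = √(0.0267 + 0.0178) = 0.211, so δp = 4.21e+07.
Q = p − q: δQ = √(δp² + δq²) = √(1.78e+15 + 8.46e+13) = 4.31e+07
Q = 9.17e+07.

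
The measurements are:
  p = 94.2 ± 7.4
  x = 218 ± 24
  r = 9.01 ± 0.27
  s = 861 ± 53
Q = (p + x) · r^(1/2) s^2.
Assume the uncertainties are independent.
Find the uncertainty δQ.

1.03e+08

Let u = p + x = 312. δu = √(δp² + δx²) = √(54.8 + 576) = 25.1, so δu/u = 0.0804.
Q is then a monomial in u, r, s:
δQ/Q = √((δu/u)² + (½·δr/r)² + (2·δs/s)²) = √(0.00647 + 0.000225 + 0.0152) = 0.148
Q = 6.95e+08, so δQ = 0.148 × 6.95e+08 = 1.03e+08.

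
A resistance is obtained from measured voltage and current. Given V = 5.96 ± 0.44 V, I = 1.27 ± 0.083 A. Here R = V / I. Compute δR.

Relative error in a monomial: (δR/R)² = Σ (nᵢ · δxᵢ/xᵢ)².
  (1·δV/V)² = (1×0.0738)² = 0.00545;  (-1·δI/I)² = (-1×0.0654)² = 0.00427
δR/R = √(0.00972) = 0.0986
R = 4.69 Ω, so δR = 0.0986 × 4.69 = 0.463 Ω.

0.463 Ω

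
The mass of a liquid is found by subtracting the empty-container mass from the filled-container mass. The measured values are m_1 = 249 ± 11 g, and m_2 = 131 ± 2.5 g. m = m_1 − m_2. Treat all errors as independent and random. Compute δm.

For a sum/difference, combine absolute errors in quadrature:
  (δm_1)² = 121;  (δm_2)² = 6.25
δm = √(127) = 11.3 g

11.3 g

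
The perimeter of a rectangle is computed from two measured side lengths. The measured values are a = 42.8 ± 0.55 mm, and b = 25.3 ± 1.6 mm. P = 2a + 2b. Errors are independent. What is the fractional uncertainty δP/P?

0.0248

Absolute uncertainties add in quadrature for a linear combination:
  (2·δa)² = 1.21;  (2·δb)² = 10.2
δP = √(11.5) = 3.38 mm
P = 136 mm, so δP/P = 3.38/136 = 0.0248.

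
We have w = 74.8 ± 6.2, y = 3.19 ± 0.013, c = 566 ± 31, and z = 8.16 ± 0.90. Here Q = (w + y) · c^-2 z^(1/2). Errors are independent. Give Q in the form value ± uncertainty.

0.000695 ± 0.000102

Let u = w + y = 78.0. δu = √(δw² + δy²) = √(38.4 + 0.000169) = 6.20, so δu/u = 0.0795.
Q is then a monomial in u, c, z:
δQ/Q = √((δu/u)² + (-2·δc/c)² + (½·δz/z)²) = √(0.00632 + 0.0120 + 0.00304) = 0.146
Q = 0.000695, so δQ = 0.146 × 0.000695 = 0.000102.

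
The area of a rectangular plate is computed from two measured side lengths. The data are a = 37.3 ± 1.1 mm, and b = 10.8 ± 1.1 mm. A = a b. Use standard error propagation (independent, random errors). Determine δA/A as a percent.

10.6%

A is a product of powers, so relative uncertainties combine in quadrature:
  (1·δa/a)² = (1×0.0295)² = 0.000870;  (1·δb/b)² = (1×0.102)² = 0.0104
δA/A = √(0.0112) = 0.106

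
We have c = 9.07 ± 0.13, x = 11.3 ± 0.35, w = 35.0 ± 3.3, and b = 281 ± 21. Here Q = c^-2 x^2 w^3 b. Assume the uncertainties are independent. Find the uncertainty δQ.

5.62e+06

For a monomial Q ∝ c^-2, x^2, w^3, b, fractional errors add in quadrature:
  (-2·δc/c)² = (-2×0.0143)² = 0.000822;  (2·δx/x)² = (2×0.0310)² = 0.00384;  (3·δw/w)² = (3×0.0943)² = 0.0800;  (1·δb/b)² = (1×0.0747)² = 0.00559
δQ/Q = √(0.0903) = 0.300
Q = 1.87e+07, so δQ = 0.300 × 1.87e+07 = 5.62e+06.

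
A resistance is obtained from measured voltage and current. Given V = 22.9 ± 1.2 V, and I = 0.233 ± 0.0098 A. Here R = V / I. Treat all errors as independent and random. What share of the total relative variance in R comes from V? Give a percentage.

(δR/R)² = (1·δV/V)² + (-1·δI/I)²
  V term: (1×0.0524)² = 0.00275
  I term: (-1×0.0421)² = 0.00177
Total = 0.00451. Share from V = 0.00275/0.00451 = 0.608.

60.8%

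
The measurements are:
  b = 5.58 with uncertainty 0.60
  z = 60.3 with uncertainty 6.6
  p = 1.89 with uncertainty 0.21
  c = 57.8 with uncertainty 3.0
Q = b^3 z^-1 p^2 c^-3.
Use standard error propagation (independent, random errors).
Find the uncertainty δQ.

Q is a product of powers, so relative uncertainties combine in quadrature:
  (3·δb/b)² = (3×0.108)² = 0.104;  (-1·δz/z)² = (-1×0.109)² = 0.0120;  (2·δp/p)² = (2×0.111)² = 0.0494;  (-3·δc/c)² = (-3×0.0519)² = 0.0242
δQ/Q = √(0.190) = 0.436
Q = 5.33e-05, so δQ = 0.436 × 5.33e-05 = 2.32e-05.

2.32e-05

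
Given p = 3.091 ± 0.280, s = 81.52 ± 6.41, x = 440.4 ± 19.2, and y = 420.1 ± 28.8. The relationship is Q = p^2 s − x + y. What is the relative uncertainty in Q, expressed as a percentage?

20.8%

Let w = p^2·s = 778.9. δw/w = √((2·δp/p)² + (1·δs/s)²) = √(0.0328 + 0.00618) = 0.197, so δw = 154.
Q = w − x + y: δQ = √(δw² + δx² + δy²) = √(23700 + 369 + 829) = 158
Q = 758.6, so δQ/Q = 158/758.6 = 0.208.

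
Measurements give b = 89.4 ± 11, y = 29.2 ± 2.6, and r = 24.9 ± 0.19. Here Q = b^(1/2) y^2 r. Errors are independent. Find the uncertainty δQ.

Q is a product of powers, so relative uncertainties combine in quadrature:
  (½·δb/b)² = (0.5×0.123)² = 0.00378;  (2·δy/y)² = (2×0.0890)² = 0.0317;  (1·δr/r)² = (1×0.00763)² = 5.82e-05
δQ/Q = √(0.0356) = 0.189
Q = 2.01e+05, so δQ = 0.189 × 2.01e+05 = 37900.

37900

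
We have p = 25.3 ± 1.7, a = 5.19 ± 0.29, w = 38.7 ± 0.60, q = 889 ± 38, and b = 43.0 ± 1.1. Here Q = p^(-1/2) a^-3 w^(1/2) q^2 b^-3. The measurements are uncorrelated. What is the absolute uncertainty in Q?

0.0181

Q is a product of powers, so relative uncertainties combine in quadrature:
  (−½·δp/p)² = (-0.5×0.0672)² = 0.00113;  (-3·δa/a)² = (-3×0.0559)² = 0.0281;  (½·δw/w)² = (0.5×0.0155)² = 6.01e-05;  (2·δq/q)² = (2×0.0427)² = 0.00731;  (-3·δb/b)² = (-3×0.0256)² = 0.00589
δQ/Q = √(0.0425) = 0.206
Q = 0.0879, so δQ = 0.206 × 0.0879 = 0.0181.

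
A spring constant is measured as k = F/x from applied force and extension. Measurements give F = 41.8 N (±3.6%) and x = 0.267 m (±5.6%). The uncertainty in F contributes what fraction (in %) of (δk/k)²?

29.2%

(δk/k)² = (1·δF/F)² + (-1·δx/x)²
  F term: (1×0.0360)² = 0.00130
  x term: (-1×0.0560)² = 0.00314
Total = 0.00443. Share from F = 0.00130/0.00443 = 0.292.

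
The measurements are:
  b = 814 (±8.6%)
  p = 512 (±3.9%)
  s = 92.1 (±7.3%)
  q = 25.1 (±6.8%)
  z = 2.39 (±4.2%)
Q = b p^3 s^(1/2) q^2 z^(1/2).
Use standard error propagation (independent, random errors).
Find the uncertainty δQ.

Products/powers → add relative errors in quadrature, weighted by exponent:
  (1·δb/b)² = (1×0.0860)² = 0.00740;  (3·δp/p)² = (3×0.0390)² = 0.0137;  (½·δs/s)² = (0.5×0.0730)² = 0.00133;  (2·δq/q)² = (2×0.0680)² = 0.0185;  (½·δz/z)² = (0.5×0.0420)² = 0.000441
δQ/Q = √(0.0414) = 0.203
Q = 1.02e+15, so δQ = 0.203 × 1.02e+15 = 2.08e+14.

2.08e+14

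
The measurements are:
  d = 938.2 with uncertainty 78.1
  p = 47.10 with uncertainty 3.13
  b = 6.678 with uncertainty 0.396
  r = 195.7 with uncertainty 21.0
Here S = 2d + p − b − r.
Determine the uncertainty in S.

Each term contributes (cᵢ δxᵢ)² to (δS)²:
  (2·δd)² = 24400;  (δp)² = 9.80;  (δb)² = 0.157;  (δr)² = 441
δS = √(24800) = 158

158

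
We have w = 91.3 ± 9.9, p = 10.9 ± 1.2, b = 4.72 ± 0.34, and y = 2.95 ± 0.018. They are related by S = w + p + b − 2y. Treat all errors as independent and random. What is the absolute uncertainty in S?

9.98

For a sum/difference, combine absolute errors in quadrature:
  (δw)² = 98.0;  (δp)² = 1.44;  (δb)² = 0.116;  (2·δy)² = 0.00130
δS = √(99.6) = 9.98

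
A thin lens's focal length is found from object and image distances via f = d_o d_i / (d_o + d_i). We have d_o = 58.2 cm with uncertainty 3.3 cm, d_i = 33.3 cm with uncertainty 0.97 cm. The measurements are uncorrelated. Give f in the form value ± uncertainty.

21.2 ± 0.587 cm

∂f/∂d_o = (d_i/(d_o+d_i))² = 0.132;  ∂f/∂d_i = (d_o/(d_o+d_i))² = 0.405
δf = √((∂f/∂d_o · δd_o)² + (∂f/∂d_i · δd_i)²) = √(0.191 + 0.154) = 0.587 cm
f = 21.2 cm.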